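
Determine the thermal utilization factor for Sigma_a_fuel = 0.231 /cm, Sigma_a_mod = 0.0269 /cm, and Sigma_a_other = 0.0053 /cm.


f = Sigma_a_fuel / (Sigma_a_fuel + Sigma_a_mod + Sigma_a_other)
f = 0.231 / (0.231 + 0.0269 + 0.0053)
f = 0.87766

0.87766


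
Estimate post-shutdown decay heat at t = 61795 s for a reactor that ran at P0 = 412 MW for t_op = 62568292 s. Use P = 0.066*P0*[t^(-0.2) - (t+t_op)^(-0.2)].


P/P0 = 0.066 * [t^(-0.2) - (t + t_op)^(-0.2)]
P/P0 = 0.066 * [61795^(-0.2) - (61795 + 62568292)^(-0.2)]
P/P0 = 0.066 * [0.1101056 - 0.02758312] = 0.005446484
P = 412 * 0.005446484 = 2.2440 MW

2.2440


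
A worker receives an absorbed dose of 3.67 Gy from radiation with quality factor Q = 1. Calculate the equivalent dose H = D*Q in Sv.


H = D * Q
H = 3.67 * 1
H = 3.6700 Sv

3.6700


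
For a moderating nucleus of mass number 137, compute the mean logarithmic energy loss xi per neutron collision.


xi = 1 + (A-1)^2/(2A) * ln((A-1)/(A+1))
xi = 1 + (137-1)^2/(2*137) * ln((137-1)/(137 +1))
xi = 0.014528

0.014528


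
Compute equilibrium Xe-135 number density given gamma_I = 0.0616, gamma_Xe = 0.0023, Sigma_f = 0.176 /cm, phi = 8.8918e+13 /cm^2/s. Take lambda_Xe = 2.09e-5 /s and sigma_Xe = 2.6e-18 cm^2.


Xe_eq = (gamma_I + gamma_Xe) * Sigma_f * phi / (lambda_Xe + sigma_Xe * phi)
Numerator = (0.0616 + 0.0023) * 0.176 * 8.8918e+13 = 1.000007e+12
Denominator = 2.09e-5 + 2.6e-18 * 8.8918e+13 = 2.520868e-04
Xe_eq = 1.000007e+12 / 2.520868e-04 = 3.9669e+15 /cm^3

3.9669e+15


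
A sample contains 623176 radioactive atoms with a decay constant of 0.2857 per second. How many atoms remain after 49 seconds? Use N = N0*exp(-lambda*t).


N = N0 * exp(-lambda * t)
N = 623176 * exp(-0.2857 * 49)
N = 0.51855

0.51855


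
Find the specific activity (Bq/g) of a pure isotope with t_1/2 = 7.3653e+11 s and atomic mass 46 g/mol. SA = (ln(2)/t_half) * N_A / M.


lambda = ln(2) / t_half = ln(2) / 7.3653e+11 = 9.410984e-13 /s
SA = lambda * N_A / M
SA = 9.410984e-13 * 6.022e23 / 46
SA = 1.2320e+10 Bq/g

1.2320e+10


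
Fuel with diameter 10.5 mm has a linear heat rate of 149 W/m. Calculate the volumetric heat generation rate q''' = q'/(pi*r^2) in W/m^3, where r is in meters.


r = D / 2 / 1000 = 10.5 / 2 / 1000 = 0.00525 m
q''' = q' / (pi * r^2)
q''' = 149 / (pi * 0.00525^2)
q''' = 1.7208e+06 W/m^3

1.7208e+06


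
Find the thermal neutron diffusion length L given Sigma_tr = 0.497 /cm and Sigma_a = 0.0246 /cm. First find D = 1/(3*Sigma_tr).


D = 1 / (3 * Sigma_tr) = 1 / (3 * 0.497) = 0.6706908 cm
L = sqrt(D / Sigma_a)
L = sqrt(0.6706908 / 0.0246)
L = 5.2215 cm

5.2215


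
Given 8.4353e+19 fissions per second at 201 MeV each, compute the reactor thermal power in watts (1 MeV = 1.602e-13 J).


P = fission_rate * E_MeV * 1.602e-13
P = 8.4353e+19 * 201 * 1.602e-13
P = 2.7162e+09 W

2.7162e+09


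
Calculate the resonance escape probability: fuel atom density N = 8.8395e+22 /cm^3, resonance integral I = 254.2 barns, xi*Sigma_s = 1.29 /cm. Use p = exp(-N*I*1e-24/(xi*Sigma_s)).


p = exp(-N * I * 1e-24 / (xi*Sigma_s))
p = exp(-8.8395e+22 * 254.2 * 1e-24 / 1.29)
p = 2.7239e-08

2.7239e-08


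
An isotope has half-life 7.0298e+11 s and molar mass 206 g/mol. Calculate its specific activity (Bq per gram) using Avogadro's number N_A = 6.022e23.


lambda = ln(2) / t_half = ln(2) / 7.0298e+11 = 9.860127e-13 /s
SA = lambda * N_A / M
SA = 9.860127e-13 * 6.022e23 / 206
SA = 2.8824e+09 Bq/g

2.8824e+09


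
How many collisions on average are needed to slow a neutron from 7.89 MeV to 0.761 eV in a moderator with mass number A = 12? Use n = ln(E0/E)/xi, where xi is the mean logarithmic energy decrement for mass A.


xi = 1 + (A-1)^2/(2A)*ln((A-1)/(A+1)) = 0.1577690 (for A = 12)
n = ln(E0/E) / xi
n = ln(7.89e6 / 0.761) / 0.1577690
n = ln(1.036794e+07) / 0.1577690 = 102.39

102.39


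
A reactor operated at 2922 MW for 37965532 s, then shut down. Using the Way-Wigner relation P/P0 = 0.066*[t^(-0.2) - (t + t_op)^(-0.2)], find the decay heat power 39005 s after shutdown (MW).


P/P0 = 0.066 * [t^(-0.2) - (t + t_op)^(-0.2)]
P/P0 = 0.066 * [39005^(-0.2) - (39005 + 37965532)^(-0.2)]
P/P0 = 0.066 * [0.1207191 - 0.03048126] = 0.005955697
P = 2922 * 0.005955697 = 17.403 MW

17.403


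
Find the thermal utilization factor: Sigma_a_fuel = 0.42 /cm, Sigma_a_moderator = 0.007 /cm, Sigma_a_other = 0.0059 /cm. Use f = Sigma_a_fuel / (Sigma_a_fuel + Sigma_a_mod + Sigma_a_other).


f = Sigma_a_fuel / (Sigma_a_fuel + Sigma_a_mod + Sigma_a_other)
f = 0.42 / (0.42 + 0.007 + 0.0059)
f = 0.97020

0.97020


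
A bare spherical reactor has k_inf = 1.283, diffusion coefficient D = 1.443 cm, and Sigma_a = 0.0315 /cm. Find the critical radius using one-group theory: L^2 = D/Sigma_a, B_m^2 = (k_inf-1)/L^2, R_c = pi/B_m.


L^2 = D / Sigma_a = 1.443 / 0.0315 = 45.80952 cm^2
B_m^2 = (k_inf - 1) / L^2 = (1.283 - 1) / 45.80952 = 0.006177755 /cm^2
For a bare sphere: B_g = pi/R, so R_c = pi / sqrt(B_m^2)
R_c = pi / sqrt(0.006177755) = 39.970 cm

39.970


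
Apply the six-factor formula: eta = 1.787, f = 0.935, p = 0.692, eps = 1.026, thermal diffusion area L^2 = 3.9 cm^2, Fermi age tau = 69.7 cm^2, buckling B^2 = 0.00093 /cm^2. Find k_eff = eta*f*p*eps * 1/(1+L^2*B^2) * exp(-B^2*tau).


k_inf = eta*f*p*eps = 1.787*0.935*0.692*1.026 = 1.186287
P_TNL = 1/(1 + L^2*B^2) = 1/(1 + 3.9*0.00093) = 0.9963861
P_FNL = exp(-B^2*tau) = exp(-0.00093*69.7) = 0.9372352
k_eff = k_inf * P_TNL * P_FNL = 1.186287 * 0.9963861 * 0.9372352
k_eff = 1.1078

1.1078


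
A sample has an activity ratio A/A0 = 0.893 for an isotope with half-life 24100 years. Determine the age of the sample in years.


lambda = ln(2) / t_half = ln(2) / 24100 = 2.876129e-05 /yr
t = -ln(A/A0) / lambda
t = -ln(0.893) / 2.876129e-05
t = 3934.8 yr

3934.8


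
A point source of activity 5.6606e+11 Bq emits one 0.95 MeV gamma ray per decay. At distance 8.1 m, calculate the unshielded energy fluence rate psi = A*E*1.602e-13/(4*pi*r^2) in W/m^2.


psi = A * E * 1.602e-13 / (4*pi*r^2)
psi = 5.6606e+11 * 0.95 * 1.602e-13 / (4*pi*8.1^2)
psi = 1.0449e-04 W/m^2

1.0449e-04


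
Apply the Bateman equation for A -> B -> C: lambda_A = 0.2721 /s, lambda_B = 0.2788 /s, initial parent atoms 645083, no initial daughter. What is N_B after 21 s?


N_B(t) = lambda_A * N_A0 / (lambda_B - lambda_A) * [exp(-lambda_A*t) - exp(-lambda_B*t)]
exp(-0.2721*21) = 0.003299118; exp(-0.2788*21) = 0.002866109
N_B = 0.2721 * 645083 / (0.2788 - 0.2721) * (0.003299118 - 0.002866109)
N_B = 11344

11344


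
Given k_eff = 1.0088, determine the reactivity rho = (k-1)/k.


rho = (k_eff - 1) / k_eff
rho = (1.0088 - 1) / 1.0088
rho = 0.0087232

0.0087232


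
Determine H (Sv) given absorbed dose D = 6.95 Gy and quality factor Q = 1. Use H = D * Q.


H = D * Q
H = 6.95 * 1
H = 6.9500 Sv

6.9500


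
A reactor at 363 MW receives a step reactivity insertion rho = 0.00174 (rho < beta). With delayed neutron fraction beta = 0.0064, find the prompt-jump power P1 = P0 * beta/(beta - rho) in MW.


P1/P0 = beta / (beta - rho)
P1/P0 = 0.0064 / (0.0064 - 0.00174) = 1.373391
P1 = 363 * 1.373391 = 498.54 MW

498.54


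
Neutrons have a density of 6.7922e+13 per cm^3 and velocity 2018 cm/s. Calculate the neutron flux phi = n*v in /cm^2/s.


phi = n * v
phi = 6.7922e+13 * 2018
phi = 1.3707e+17 /cm^2/s

1.3707e+17


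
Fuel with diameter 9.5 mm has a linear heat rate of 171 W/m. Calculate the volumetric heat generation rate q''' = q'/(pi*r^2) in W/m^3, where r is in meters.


r = D / 2 / 1000 = 9.5 / 2 / 1000 = 0.00475 m
q''' = q' / (pi * r^2)
q''' = 171 / (pi * 0.00475^2)
q''' = 2.4125e+06 W/m^3

2.4125e+06


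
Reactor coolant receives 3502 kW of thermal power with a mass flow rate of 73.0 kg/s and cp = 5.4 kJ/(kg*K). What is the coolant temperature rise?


dT = Q / (m_dot * cp)
dT = 3502 / (73.0 * 5.4)
dT = 8.8838 C

8.8838


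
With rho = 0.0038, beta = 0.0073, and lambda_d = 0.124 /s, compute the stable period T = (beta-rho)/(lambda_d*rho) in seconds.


T = (beta - rho) / (lambda_d * rho)
T = (0.0073 - 0.0038) / (0.124 * 0.0038)
T = 7.4278 s

7.4278


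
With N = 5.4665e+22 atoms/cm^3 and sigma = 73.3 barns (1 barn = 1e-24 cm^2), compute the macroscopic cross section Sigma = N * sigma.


Sigma = N * sigma_barns * 1e-24
Sigma = 5.4665e+22 * 73.3 * 1e-24
Sigma = 4.0069 /cm

4.0069


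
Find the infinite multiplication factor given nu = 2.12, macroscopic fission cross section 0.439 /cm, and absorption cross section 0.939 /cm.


k_inf = nu * Sigma_f / Sigma_a
k_inf = 2.12 * 0.439 / 0.939
k_inf = 0.99114

0.99114


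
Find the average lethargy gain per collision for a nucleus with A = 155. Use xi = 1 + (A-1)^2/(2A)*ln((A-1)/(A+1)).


xi = 1 + (A-1)^2/(2A) * ln((A-1)/(A+1))
xi = 1 + (155-1)^2/(2*155) * ln((155-1)/(155 +1))
xi = 0.012848

0.012848


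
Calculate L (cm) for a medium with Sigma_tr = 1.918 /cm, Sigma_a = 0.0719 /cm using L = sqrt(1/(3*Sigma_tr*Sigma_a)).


D = 1 / (3 * Sigma_tr) = 1 / (3 * 1.918) = 0.1737921 cm
L = sqrt(D / Sigma_a)
L = sqrt(0.1737921 / 0.0719)
L = 1.5547 cm

1.5547


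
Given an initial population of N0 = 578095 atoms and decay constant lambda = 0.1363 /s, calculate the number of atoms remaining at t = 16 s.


N = N0 * exp(-lambda * t)
N = 578095 * exp(-0.1363 * 16)
N = 65296

65296


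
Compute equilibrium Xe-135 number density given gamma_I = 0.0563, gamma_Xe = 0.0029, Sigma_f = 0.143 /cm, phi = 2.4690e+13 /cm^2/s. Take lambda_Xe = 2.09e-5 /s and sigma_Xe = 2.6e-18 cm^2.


Xe_eq = (gamma_I + gamma_Xe) * Sigma_f * phi / (lambda_Xe + sigma_Xe * phi)
Numerator = (0.0563 + 0.0029) * 0.143 * 2.4690e+13 = 2.090157e+11
Denominator = 2.09e-5 + 2.6e-18 * 2.4690e+13 = 8.509400e-05
Xe_eq = 2.090157e+11 / 8.509400e-05 = 2.4563e+15 /cm^3

2.4563e+15


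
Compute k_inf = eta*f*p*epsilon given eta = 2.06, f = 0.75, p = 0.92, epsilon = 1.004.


k_inf = eta * f * p * epsilon
k_inf = 2.06 * 0.75 * 0.92 * 1.004
k_inf = 1.4271

1.4271


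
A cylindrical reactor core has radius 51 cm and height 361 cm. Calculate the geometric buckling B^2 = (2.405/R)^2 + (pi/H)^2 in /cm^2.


B^2 = (2.405/R)^2 + (pi/H)^2
B^2 = (2.405/51)^2 + (pi/361)^2
B^2 = 0.0022995 /cm^2

0.0022995


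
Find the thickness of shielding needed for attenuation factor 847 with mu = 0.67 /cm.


x = ln(factor) / mu
x = ln(847) / 0.67
x = 10.062 cm

10.062


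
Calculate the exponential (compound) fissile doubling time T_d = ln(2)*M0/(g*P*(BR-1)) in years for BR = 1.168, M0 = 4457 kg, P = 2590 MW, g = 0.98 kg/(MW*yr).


Breeding gain G = BR - 1 = 1.168 - 1 = 0.168
Fissile production rate = g * P * G = 0.98 * 2590 * 0.168 = 426.4176 kg/yr
T_d = ln(2) * M0 / (g * P * G)
T_d = ln(2) * 4457 / 426.4176 = 7.2449 yr

7.2449


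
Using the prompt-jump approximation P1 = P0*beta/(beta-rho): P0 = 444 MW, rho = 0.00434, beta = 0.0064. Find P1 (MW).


P1/P0 = beta / (beta - rho)
P1/P0 = 0.0064 / (0.0064 - 0.00434) = 3.106796
P1 = 444 * 3.106796 = 1379.4 MW

1379.4


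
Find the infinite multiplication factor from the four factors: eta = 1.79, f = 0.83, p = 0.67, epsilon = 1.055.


k_inf = eta * f * p * epsilon
k_inf = 1.79 * 0.83 * 0.67 * 1.055
k_inf = 1.0502

1.0502


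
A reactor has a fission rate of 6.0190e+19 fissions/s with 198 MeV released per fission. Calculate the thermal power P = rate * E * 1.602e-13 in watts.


P = fission_rate * E_MeV * 1.602e-13
P = 6.0190e+19 * 198 * 1.602e-13
P = 1.9092e+09 W

1.9092e+09


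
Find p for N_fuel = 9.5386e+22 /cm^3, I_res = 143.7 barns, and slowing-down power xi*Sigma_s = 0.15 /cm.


p = exp(-N * I * 1e-24 / (xi*Sigma_s))
p = exp(-9.5386e+22 * 143.7 * 1e-24 / 0.15)
p = 2.0619e-40

2.0619e-40


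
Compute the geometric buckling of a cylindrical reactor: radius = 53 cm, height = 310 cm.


B^2 = (2.405/R)^2 + (pi/H)^2
B^2 = (2.405/53)^2 + (pi/310)^2
B^2 = 0.0021618 /cm^2

0.0021618


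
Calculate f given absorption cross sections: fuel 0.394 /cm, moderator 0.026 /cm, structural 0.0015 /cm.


f = Sigma_a_fuel / (Sigma_a_fuel + Sigma_a_mod + Sigma_a_other)
f = 0.394 / (0.394 + 0.026 + 0.0015)
f = 0.93476

0.93476


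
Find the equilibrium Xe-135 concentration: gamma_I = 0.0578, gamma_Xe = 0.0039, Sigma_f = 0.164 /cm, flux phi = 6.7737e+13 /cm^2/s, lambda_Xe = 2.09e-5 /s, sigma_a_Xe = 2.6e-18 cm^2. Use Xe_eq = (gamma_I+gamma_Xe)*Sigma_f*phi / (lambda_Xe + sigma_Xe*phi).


Xe_eq = (gamma_I + gamma_Xe) * Sigma_f * phi / (lambda_Xe + sigma_Xe * phi)
Numerator = (0.0578 + 0.0039) * 0.164 * 6.7737e+13 = 6.854172e+11
Denominator = 2.09e-5 + 2.6e-18 * 6.7737e+13 = 1.970162e-04
Xe_eq = 6.854172e+11 / 1.970162e-04 = 3.4790e+15 /cm^3

3.4790e+15


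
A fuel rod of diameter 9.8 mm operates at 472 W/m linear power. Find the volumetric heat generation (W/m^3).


r = D / 2 / 1000 = 9.8 / 2 / 1000 = 0.0049 m
q''' = q' / (pi * r^2)
q''' = 472 / (pi * 0.0049^2)
q''' = 6.2575e+06 W/m^3

6.2575e+06


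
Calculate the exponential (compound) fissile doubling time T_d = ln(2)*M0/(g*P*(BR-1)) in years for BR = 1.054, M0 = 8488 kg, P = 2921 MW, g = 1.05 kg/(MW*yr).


Breeding gain G = BR - 1 = 1.054 - 1 = 0.054
Fissile production rate = g * P * G = 1.05 * 2921 * 0.054 = 165.6207 kg/yr
T_d = ln(2) * M0 / (g * P * G)
T_d = ln(2) * 8488 / 165.6207 = 35.524 yr

35.524


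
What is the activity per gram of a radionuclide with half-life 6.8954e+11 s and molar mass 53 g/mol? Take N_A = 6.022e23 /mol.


lambda = ln(2) / t_half = ln(2) / 6.8954e+11 = 1.005231e-12 /s
SA = lambda * N_A / M
SA = 1.005231e-12 * 6.022e23 / 53
SA = 1.1422e+10 Bq/g

1.1422e+10


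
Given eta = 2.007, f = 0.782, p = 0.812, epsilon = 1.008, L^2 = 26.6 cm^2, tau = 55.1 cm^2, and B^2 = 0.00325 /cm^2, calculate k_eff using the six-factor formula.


k_inf = eta*f*p*eps = 2.007*0.782*0.812*1.008 = 1.284608
P_TNL = 1/(1 + L^2*B^2) = 1/(1 + 26.6*0.00325) = 0.9204289
P_FNL = exp(-B^2*tau) = exp(-0.00325*55.1) = 0.8360432
k_eff = k_inf * P_TNL * P_FNL = 1.284608 * 0.9204289 * 0.8360432
k_eff = 0.98853

0.98853


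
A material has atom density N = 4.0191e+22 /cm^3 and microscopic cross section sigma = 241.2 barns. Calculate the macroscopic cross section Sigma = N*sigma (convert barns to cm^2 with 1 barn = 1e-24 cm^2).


Sigma = N * sigma_barns * 1e-24
Sigma = 4.0191e+22 * 241.2 * 1e-24
Sigma = 9.6941 /cm

9.6941


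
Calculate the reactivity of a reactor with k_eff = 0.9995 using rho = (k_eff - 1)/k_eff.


rho = (k_eff - 1) / k_eff
rho = (0.9995 - 1) / 0.9995
rho = -5.0025e-04

-5.0025e-04


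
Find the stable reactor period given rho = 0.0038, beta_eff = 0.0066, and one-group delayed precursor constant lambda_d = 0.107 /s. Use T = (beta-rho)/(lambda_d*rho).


T = (beta - rho) / (lambda_d * rho)
T = (0.0066 - 0.0038) / (0.107 * 0.0038)
T = 6.8864 s

6.8864


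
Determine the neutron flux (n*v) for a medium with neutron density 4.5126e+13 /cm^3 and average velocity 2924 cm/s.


phi = n * v
phi = 4.5126e+13 * 2924
phi = 1.3195e+17 /cm^2/s

1.3195e+17


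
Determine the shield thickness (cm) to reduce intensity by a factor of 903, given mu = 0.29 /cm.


x = ln(factor) / mu
x = ln(903) / 0.29
x = 23.468 cm

23.468


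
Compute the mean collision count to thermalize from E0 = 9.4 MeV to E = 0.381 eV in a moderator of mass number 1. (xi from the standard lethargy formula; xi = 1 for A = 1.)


xi = 1 + (A-1)^2/(2A)*ln((A-1)/(A+1)) = 1 (for A = 1)
n = ln(E0/E) / xi
n = ln(9.4e6 / 0.381) / 1
n = ln(2.467192e+07) / 1 = 17.021

17.021


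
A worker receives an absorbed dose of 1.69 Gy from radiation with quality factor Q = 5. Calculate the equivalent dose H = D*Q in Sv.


H = D * Q
H = 1.69 * 5
H = 8.4500 Sv

8.4500


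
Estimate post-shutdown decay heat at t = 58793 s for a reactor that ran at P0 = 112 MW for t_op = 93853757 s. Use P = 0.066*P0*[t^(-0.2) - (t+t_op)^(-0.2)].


P/P0 = 0.066 * [t^(-0.2) - (t + t_op)^(-0.2)]
P/P0 = 0.066 * [58793^(-0.2) - (58793 + 93853757)^(-0.2)]
P/P0 = 0.066 * [0.1112077 - 0.02543638] = 0.005660907
P = 112 * 0.005660907 = 0.63402 MW

0.63402


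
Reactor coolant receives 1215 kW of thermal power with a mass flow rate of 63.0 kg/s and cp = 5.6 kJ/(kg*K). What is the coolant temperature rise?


dT = Q / (m_dot * cp)
dT = 1215 / (63.0 * 5.6)
dT = 3.4439 C

3.4439


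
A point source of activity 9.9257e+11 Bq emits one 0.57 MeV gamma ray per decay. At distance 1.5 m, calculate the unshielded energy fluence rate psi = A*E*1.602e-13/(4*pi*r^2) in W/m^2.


psi = A * E * 1.602e-13 / (4*pi*r^2)
psi = 9.9257e+11 * 0.57 * 1.602e-13 / (4*pi*1.5^2)
psi = 0.0032056 W/m^2

0.0032056


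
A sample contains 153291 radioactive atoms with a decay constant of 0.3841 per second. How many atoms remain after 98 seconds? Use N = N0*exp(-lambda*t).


N = N0 * exp(-lambda * t)
N = 153291 * exp(-0.3841 * 98)
N = 6.8848e-12

6.8848e-12


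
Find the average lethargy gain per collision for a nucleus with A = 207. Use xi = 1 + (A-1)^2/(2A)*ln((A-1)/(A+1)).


xi = 1 + (A-1)^2/(2A) * ln((A-1)/(A+1))
xi = 1 + (207-1)^2/(2*207) * ln((207-1)/(207 +1))
xi = 0.0096308

0.0096308


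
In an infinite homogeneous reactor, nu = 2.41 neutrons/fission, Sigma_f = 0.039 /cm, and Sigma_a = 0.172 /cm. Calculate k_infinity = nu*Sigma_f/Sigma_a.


k_inf = nu * Sigma_f / Sigma_a
k_inf = 2.41 * 0.039 / 0.172
k_inf = 0.54645

0.54645


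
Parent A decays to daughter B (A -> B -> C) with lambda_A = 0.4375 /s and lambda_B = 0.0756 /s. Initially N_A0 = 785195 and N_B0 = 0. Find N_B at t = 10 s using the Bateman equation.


N_B(t) = lambda_A * N_A0 / (lambda_B - lambda_A) * [exp(-lambda_A*t) - exp(-lambda_B*t)]
exp(-0.4375*10) = 0.01258814; exp(-0.0756*10) = 0.4695408
N_B = 0.4375 * 785195 / (0.0756 - 0.4375) * (0.01258814 - 0.4695408)
N_B = 433749

433749


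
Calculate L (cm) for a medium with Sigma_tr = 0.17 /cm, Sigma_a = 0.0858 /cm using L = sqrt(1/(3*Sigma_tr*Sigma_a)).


D = 1 / (3 * Sigma_tr) = 1 / (3 * 0.17) = 1.960784 cm
L = sqrt(D / Sigma_a)
L = sqrt(1.960784 / 0.0858)
L = 4.7805 cm

4.7805


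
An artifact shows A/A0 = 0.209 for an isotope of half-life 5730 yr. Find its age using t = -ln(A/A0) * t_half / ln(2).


lambda = ln(2) / t_half = ln(2) / 5730 = 1.209681e-04 /yr
t = -ln(A/A0) / lambda
t = -ln(0.209) / 1.209681e-04
t = 12941 yr

12941


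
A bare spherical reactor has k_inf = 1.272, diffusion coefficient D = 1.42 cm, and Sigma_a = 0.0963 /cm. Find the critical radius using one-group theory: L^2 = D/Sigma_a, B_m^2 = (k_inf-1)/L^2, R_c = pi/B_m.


L^2 = D / Sigma_a = 1.42 / 0.0963 = 14.74559 cm^2
B_m^2 = (k_inf - 1) / L^2 = (1.272 - 1) / 14.74559 = 0.01844619 /cm^2
For a bare sphere: B_g = pi/R, so R_c = pi / sqrt(B_m^2)
R_c = pi / sqrt(0.01844619) = 23.131 cm

23.131


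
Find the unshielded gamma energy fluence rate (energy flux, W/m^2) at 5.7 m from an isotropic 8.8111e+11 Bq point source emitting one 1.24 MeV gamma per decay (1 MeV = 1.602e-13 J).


psi = A * E * 1.602e-13 / (4*pi*r^2)
psi = 8.8111e+11 * 1.24 * 1.602e-13 / (4*pi*5.7^2)
psi = 4.2870e-04 W/m^2

4.2870e-04


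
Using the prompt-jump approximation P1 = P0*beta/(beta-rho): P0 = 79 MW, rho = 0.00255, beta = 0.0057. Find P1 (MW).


P1/P0 = beta / (beta - rho)
P1/P0 = 0.0057 / (0.0057 - 0.00255) = 1.809524
P1 = 79 * 1.809524 = 142.95 MW

142.95


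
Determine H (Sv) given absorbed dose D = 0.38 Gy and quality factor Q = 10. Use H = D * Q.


H = D * Q
H = 0.38 * 10
H = 3.8000 Sv

3.8000


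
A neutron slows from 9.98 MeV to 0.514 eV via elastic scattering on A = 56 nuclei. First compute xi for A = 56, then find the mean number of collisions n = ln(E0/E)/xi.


xi = 1 + (A-1)^2/(2A)*ln((A-1)/(A+1)) = 0.03529286 (for A = 56)
n = ln(E0/E) / xi
n = ln(9.98e6 / 0.514) / 0.03529286
n = ln(1.941634e+07) / 0.03529286 = 475.50

475.50


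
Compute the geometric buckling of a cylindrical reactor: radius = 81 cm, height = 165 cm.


B^2 = (2.405/R)^2 + (pi/H)^2
B^2 = (2.405/81)^2 + (pi/165)^2
B^2 = 0.0012441 /cm^2

0.0012441


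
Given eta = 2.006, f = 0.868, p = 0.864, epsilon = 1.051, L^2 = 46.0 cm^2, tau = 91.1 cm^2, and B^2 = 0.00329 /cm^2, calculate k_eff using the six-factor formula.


k_inf = eta*f*p*eps = 2.006*0.868*0.864*1.051 = 1.581128
P_TNL = 1/(1 + L^2*B^2) = 1/(1 + 46.0*0.00329) = 0.8685532
P_FNL = exp(-B^2*tau) = exp(-0.00329*91.1) = 0.7410264
k_eff = k_inf * P_TNL * P_FNL = 1.581128 * 0.8685532 * 0.7410264
k_eff = 1.0176

1.0176


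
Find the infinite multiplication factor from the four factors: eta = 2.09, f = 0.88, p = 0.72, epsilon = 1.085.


k_inf = eta * f * p * epsilon
k_inf = 2.09 * 0.88 * 0.72 * 1.085
k_inf = 1.4368

1.4368


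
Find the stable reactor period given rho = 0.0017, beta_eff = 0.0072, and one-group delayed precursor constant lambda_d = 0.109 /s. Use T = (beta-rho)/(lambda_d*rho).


T = (beta - rho) / (lambda_d * rho)
T = (0.0072 - 0.0017) / (0.109 * 0.0017)
T = 29.682 s

29.682


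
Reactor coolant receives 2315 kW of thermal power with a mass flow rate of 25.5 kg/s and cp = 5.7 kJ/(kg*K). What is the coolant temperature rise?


dT = Q / (m_dot * cp)
dT = 2315 / (25.5 * 5.7)
dT = 15.927 C

15.927


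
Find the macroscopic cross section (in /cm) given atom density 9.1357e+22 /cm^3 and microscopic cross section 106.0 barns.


Sigma = N * sigma_barns * 1e-24
Sigma = 9.1357e+22 * 106.0 * 1e-24
Sigma = 9.6838 /cm

9.6838


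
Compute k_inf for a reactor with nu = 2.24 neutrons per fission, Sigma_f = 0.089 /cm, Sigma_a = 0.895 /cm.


k_inf = nu * Sigma_f / Sigma_a
k_inf = 2.24 * 0.089 / 0.895
k_inf = 0.22275

0.22275


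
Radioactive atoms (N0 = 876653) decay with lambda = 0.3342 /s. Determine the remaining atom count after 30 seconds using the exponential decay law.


N = N0 * exp(-lambda * t)
N = 876653 * exp(-0.3342 * 30)
N = 38.779

38.779


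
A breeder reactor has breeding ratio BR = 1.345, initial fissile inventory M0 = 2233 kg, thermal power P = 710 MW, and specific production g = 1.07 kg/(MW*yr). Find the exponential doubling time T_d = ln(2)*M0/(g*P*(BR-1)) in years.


Breeding gain G = BR - 1 = 1.345 - 1 = 0.345
Fissile production rate = g * P * G = 1.07 * 710 * 0.345 = 262.0965 kg/yr
T_d = ln(2) * M0 / (g * P * G)
T_d = ln(2) * 2233 / 262.0965 = 5.9054 yr

5.9054


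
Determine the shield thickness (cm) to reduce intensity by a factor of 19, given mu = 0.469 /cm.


x = ln(factor) / mu
x = ln(19) / 0.469
x = 6.2781 cm

6.2781


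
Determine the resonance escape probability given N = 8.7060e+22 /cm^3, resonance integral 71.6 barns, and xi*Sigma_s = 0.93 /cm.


p = exp(-N * I * 1e-24 / (xi*Sigma_s))
p = exp(-8.7060e+22 * 71.6 * 1e-24 / 0.93)
p = 0.0012276

0.0012276


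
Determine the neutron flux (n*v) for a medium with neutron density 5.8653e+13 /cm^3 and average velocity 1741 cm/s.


phi = n * v
phi = 5.8653e+13 * 1741
phi = 1.0211e+17 /cm^2/s

1.0211e+17


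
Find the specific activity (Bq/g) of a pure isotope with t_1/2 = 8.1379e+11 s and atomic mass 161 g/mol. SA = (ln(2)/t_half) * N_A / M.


lambda = ln(2) / t_half = ln(2) / 8.1379e+11 = 8.517519e-13 /s
SA = lambda * N_A / M
SA = 8.517519e-13 * 6.022e23 / 161
SA = 3.1859e+09 Bq/g

3.1859e+09


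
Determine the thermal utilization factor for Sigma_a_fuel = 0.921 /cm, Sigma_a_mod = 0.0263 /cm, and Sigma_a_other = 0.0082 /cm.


f = Sigma_a_fuel / (Sigma_a_fuel + Sigma_a_mod + Sigma_a_other)
f = 0.921 / (0.921 + 0.0263 + 0.0082)
f = 0.96389

0.96389


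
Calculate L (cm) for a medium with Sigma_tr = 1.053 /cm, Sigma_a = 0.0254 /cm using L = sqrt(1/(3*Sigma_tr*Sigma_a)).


D = 1 / (3 * Sigma_tr) = 1 / (3 * 1.053) = 0.3165559 cm
L = sqrt(D / Sigma_a)
L = sqrt(0.3165559 / 0.0254)
L = 3.5303 cm

3.5303


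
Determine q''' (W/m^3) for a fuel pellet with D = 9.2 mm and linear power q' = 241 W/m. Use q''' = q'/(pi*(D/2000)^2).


r = D / 2 / 1000 = 9.2 / 2 / 1000 = 0.0046 m
q''' = q' / (pi * r^2)
q''' = 241 / (pi * 0.0046^2)
q''' = 3.6254e+06 W/m^3

3.6254e+06


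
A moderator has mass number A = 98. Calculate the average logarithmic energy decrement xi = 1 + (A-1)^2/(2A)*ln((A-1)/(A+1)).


xi = 1 + (A-1)^2/(2A) * ln((A-1)/(A+1))
xi = 1 + (98-1)^2/(2*98) * ln((98-1)/(98 +1))
xi = 0.020270

0.020270


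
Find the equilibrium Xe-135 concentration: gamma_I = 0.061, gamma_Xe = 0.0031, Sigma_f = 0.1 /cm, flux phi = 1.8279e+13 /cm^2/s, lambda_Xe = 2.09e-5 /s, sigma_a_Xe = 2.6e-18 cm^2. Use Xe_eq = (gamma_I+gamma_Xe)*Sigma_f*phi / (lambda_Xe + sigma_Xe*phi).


Xe_eq = (gamma_I + gamma_Xe) * Sigma_f * phi / (lambda_Xe + sigma_Xe * phi)
Numerator = (0.061 + 0.0031) * 0.1 * 1.8279e+13 = 1.171684e+11
Denominator = 2.09e-5 + 2.6e-18 * 1.8279e+13 = 6.842540e-05
Xe_eq = 1.171684e+11 / 6.842540e-05 = 1.7124e+15 /cm^3

1.7124e+15


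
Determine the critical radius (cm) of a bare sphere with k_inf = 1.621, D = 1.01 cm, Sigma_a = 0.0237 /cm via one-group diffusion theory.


L^2 = D / Sigma_a = 1.01 / 0.0237 = 42.61603 cm^2
B_m^2 = (k_inf - 1) / L^2 = (1.621 - 1) / 42.61603 = 0.01457198 /cm^2
For a bare sphere: B_g = pi/R, so R_c = pi / sqrt(B_m^2)
R_c = pi / sqrt(0.01457198) = 26.025 cm

26.025


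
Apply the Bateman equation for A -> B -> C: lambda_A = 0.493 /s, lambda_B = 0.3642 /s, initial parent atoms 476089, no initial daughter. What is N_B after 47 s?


N_B(t) = lambda_A * N_A0 / (lambda_B - lambda_A) * [exp(-lambda_A*t) - exp(-lambda_B*t)]
exp(-0.493*47) = 8.648934e-11; exp(-0.3642*47) = 3.681354e-08
N_B = 0.493 * 476089 / (0.3642 - 0.493) * (8.648934e-11 - 3.681354e-08)
N_B = 0.066928

0.066928


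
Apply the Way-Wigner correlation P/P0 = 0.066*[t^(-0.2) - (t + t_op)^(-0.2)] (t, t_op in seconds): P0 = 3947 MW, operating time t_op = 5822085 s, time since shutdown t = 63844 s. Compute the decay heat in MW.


P/P0 = 0.066 * [t^(-0.2) - (t + t_op)^(-0.2)]
P/P0 = 0.066 * [63844^(-0.2) - (63844 + 5822085)^(-0.2)]
P/P0 = 0.066 * [0.1093896 - 0.04426261] = 0.004298381
P = 3947 * 0.004298381 = 16.966 MW

16.966


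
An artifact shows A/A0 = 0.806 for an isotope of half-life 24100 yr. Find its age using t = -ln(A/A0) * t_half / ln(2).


lambda = ln(2) / t_half = ln(2) / 24100 = 2.876129e-05 /yr
t = -ln(A/A0) / lambda
t = -ln(0.806) / 2.876129e-05
t = 7498.7 yr

7498.7


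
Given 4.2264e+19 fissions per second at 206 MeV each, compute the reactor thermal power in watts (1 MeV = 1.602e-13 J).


P = fission_rate * E_MeV * 1.602e-13
P = 4.2264e+19 * 206 * 1.602e-13
P = 1.3948e+09 W

1.3948e+09


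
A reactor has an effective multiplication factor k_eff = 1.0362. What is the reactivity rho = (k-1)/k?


rho = (k_eff - 1) / k_eff
rho = (1.0362 - 1) / 1.0362
rho = 0.034935

0.034935


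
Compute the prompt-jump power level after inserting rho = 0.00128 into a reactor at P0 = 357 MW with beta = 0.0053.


P1/P0 = beta / (beta - rho)
P1/P0 = 0.0053 / (0.0053 - 0.00128) = 1.318408
P1 = 357 * 1.318408 = 470.67 MW

470.67


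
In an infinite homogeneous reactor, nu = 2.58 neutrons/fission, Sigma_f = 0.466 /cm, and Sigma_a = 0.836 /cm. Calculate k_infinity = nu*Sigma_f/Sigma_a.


k_inf = nu * Sigma_f / Sigma_a
k_inf = 2.58 * 0.466 / 0.836
k_inf = 1.4381

1.4381


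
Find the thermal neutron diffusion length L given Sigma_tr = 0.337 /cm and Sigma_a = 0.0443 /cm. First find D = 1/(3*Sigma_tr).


D = 1 / (3 * Sigma_tr) = 1 / (3 * 0.337) = 0.9891197 cm
L = sqrt(D / Sigma_a)
L = sqrt(0.9891197 / 0.0443)
L = 4.7252 cm

4.7252


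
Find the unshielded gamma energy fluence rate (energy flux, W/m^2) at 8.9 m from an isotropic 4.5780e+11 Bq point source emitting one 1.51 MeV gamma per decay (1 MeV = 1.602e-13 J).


psi = A * E * 1.602e-13 / (4*pi*r^2)
psi = 4.5780e+11 * 1.51 * 1.602e-13 / (4*pi*8.9^2)
psi = 1.1126e-04 W/m^2

1.1126e-04


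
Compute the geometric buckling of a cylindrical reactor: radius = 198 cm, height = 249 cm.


B^2 = (2.405/R)^2 + (pi/H)^2
B^2 = (2.405/198)^2 + (pi/249)^2
B^2 = 3.0672e-04 /cm^2

3.0672e-04


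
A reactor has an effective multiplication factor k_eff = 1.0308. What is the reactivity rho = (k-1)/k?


rho = (k_eff - 1) / k_eff
rho = (1.0308 - 1) / 1.0308
rho = 0.029880

0.029880


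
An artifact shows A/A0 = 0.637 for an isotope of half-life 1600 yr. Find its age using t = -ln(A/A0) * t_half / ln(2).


lambda = ln(2) / t_half = ln(2) / 1600 = 4.332170e-04 /yr
t = -ln(A/A0) / lambda
t = -ln(0.637) / 4.332170e-04
t = 1041.0 yr

1041.0


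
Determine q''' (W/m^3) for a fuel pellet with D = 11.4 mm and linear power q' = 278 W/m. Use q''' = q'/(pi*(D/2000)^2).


r = D / 2 / 1000 = 11.4 / 2 / 1000 = 0.0057 m
q''' = q' / (pi * r^2)
q''' = 278 / (pi * 0.0057^2)
q''' = 2.7236e+06 W/m^3

2.7236e+06


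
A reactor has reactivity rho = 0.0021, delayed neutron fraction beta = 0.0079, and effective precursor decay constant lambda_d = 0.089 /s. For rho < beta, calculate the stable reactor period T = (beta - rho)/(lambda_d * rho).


T = (beta - rho) / (lambda_d * rho)
T = (0.0079 - 0.0021) / (0.089 * 0.0021)
T = 31.033 s

31.033


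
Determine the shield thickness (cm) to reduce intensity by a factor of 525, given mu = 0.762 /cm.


x = ln(factor) / mu
x = ln(525) / 0.762
x = 8.2197 cm

8.2197


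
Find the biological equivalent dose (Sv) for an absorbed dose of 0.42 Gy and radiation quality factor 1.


H = D * Q
H = 0.42 * 1
H = 0.42000 Sv

0.42000


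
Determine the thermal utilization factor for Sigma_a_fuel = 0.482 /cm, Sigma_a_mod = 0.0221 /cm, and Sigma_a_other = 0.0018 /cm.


f = Sigma_a_fuel / (Sigma_a_fuel + Sigma_a_mod + Sigma_a_other)
f = 0.482 / (0.482 + 0.0221 + 0.0018)
f = 0.95276

0.95276


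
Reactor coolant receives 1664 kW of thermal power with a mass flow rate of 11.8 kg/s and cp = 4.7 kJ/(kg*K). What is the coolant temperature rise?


dT = Q / (m_dot * cp)
dT = 1664 / (11.8 * 4.7)
dT = 30.004 C

30.004


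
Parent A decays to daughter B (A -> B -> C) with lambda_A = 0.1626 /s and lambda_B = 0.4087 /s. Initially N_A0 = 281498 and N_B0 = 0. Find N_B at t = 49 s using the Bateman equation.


N_B(t) = lambda_A * N_A0 / (lambda_B - lambda_A) * [exp(-lambda_A*t) - exp(-lambda_B*t)]
exp(-0.1626*49) = 3.465789e-04; exp(-0.4087*49) = 2.007652e-09
N_B = 0.1626 * 281498 / (0.4087 - 0.1626) * (3.465789e-04 - 2.007652e-09)
N_B = 64.459

64.459


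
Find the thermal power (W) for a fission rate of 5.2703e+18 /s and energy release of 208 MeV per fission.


P = fission_rate * E_MeV * 1.602e-13
P = 5.2703e+18 * 208 * 1.602e-13
P = 1.7561e+08 W

1.7561e+08


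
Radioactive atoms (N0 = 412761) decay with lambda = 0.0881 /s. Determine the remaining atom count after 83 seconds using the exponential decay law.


N = N0 * exp(-lambda * t)
N = 412761 * exp(-0.0881 * 83)
N = 275.43

275.43


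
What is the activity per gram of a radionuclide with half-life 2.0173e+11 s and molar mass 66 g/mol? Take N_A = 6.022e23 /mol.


lambda = ln(2) / t_half = ln(2) / 2.0173e+11 = 3.436014e-12 /s
SA = lambda * N_A / M
SA = 3.436014e-12 * 6.022e23 / 66
SA = 3.1351e+10 Bq/g

3.1351e+10


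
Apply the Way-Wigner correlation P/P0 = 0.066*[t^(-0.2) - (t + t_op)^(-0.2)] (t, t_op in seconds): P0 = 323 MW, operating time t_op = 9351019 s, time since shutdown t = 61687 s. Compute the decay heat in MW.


P/P0 = 0.066 * [t^(-0.2) - (t + t_op)^(-0.2)]
P/P0 = 0.066 * [61687^(-0.2) - (61687 + 9351019)^(-0.2)]
P/P0 = 0.066 * [0.1101441 - 0.04029555] = 0.004610004
P = 323 * 0.004610004 = 1.4890 MW

1.4890


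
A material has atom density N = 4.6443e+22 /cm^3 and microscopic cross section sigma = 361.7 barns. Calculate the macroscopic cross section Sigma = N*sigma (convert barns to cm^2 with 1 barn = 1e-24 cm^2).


Sigma = N * sigma_barns * 1e-24
Sigma = 4.6443e+22 * 361.7 * 1e-24
Sigma = 16.798 /cm

16.798


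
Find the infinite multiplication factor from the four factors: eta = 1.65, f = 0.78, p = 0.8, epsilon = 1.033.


k_inf = eta * f * p * epsilon
k_inf = 1.65 * 0.78 * 0.8 * 1.033
k_inf = 1.0636

1.0636


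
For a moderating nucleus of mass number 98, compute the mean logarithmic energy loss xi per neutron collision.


xi = 1 + (A-1)^2/(2A) * ln((A-1)/(A+1))
xi = 1 + (98-1)^2/(2*98) * ln((98-1)/(98 +1))
xi = 0.020270

0.020270


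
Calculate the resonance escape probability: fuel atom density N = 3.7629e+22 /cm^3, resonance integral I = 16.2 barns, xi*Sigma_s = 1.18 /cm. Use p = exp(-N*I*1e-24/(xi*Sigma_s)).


p = exp(-N * I * 1e-24 / (xi*Sigma_s))
p = exp(-3.7629e+22 * 16.2 * 1e-24 / 1.18)
p = 0.59654

0.59654


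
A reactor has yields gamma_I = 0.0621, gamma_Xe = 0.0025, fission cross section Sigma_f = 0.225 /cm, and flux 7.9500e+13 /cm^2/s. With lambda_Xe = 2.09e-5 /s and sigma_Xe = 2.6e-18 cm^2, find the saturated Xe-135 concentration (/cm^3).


Xe_eq = (gamma_I + gamma_Xe) * Sigma_f * phi / (lambda_Xe + sigma_Xe * phi)
Numerator = (0.0621 + 0.0025) * 0.225 * 7.9500e+13 = 1.155532e+12
Denominator = 2.09e-5 + 2.6e-18 * 7.9500e+13 = 2.276000e-04
Xe_eq = 1.155532e+12 / 2.276000e-04 = 5.0770e+15 /cm^3

5.0770e+15


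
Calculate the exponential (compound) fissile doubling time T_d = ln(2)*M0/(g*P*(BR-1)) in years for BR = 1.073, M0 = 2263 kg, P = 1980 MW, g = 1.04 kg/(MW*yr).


Breeding gain G = BR - 1 = 1.073 - 1 = 0.073
Fissile production rate = g * P * G = 1.04 * 1980 * 0.073 = 150.3216 kg/yr
T_d = ln(2) * M0 / (g * P * G)
T_d = ln(2) * 2263 / 150.3216 = 10.435 yr

10.435


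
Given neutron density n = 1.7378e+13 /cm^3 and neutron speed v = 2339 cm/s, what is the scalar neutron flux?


phi = n * v
phi = 1.7378e+13 * 2339
phi = 4.0647e+16 /cm^2/s

4.0647e+16


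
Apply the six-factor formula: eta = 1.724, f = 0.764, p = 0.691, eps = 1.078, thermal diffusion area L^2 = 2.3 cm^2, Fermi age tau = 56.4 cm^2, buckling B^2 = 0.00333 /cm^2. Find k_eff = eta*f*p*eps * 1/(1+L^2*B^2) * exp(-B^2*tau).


k_inf = eta*f*p*eps = 1.724*0.764*0.691*1.078 = 0.9811320
P_TNL = 1/(1 + L^2*B^2) = 1/(1 + 2.3*0.00333) = 0.9923992
P_FNL = exp(-B^2*tau) = exp(-0.00333*56.4) = 0.8287705
k_eff = k_inf * P_TNL * P_FNL = 0.9811320 * 0.9923992 * 0.8287705
k_eff = 0.80695

0.80695


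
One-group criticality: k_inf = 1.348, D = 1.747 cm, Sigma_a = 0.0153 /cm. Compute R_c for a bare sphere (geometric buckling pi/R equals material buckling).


L^2 = D / Sigma_a = 1.747 / 0.0153 = 114.1830 cm^2
B_m^2 = (k_inf - 1) / L^2 = (1.348 - 1) / 114.1830 = 0.003047739 /cm^2
For a bare sphere: B_g = pi/R, so R_c = pi / sqrt(B_m^2)
R_c = pi / sqrt(0.003047739) = 56.906 cm

56.906


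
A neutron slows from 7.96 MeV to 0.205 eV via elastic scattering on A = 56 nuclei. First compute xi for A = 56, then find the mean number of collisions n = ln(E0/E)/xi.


xi = 1 + (A-1)^2/(2A)*ln((A-1)/(A+1)) = 0.03529286 (for A = 56)
n = ln(E0/E) / xi
n = ln(7.96e6 / 0.205) / 0.03529286
n = ln(3.882927e+07) / 0.03529286 = 495.13

495.13


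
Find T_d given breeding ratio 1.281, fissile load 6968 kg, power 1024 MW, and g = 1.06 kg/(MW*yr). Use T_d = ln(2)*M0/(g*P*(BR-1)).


Breeding gain G = BR - 1 = 1.281 - 1 = 0.281
Fissile production rate = g * P * G = 1.06 * 1024 * 0.281 = 305.00864 kg/yr
T_d = ln(2) * M0 / (g * P * G)
T_d = ln(2) * 6968 / 305.00864 = 15.835 yr

15.835


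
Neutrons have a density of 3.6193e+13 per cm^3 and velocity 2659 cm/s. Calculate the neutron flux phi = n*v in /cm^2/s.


phi = n * v
phi = 3.6193e+13 * 2659
phi = 9.6237e+16 /cm^2/s

9.6237e+16


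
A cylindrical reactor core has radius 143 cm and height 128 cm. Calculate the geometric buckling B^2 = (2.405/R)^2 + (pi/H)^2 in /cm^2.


B^2 = (2.405/R)^2 + (pi/H)^2
B^2 = (2.405/143)^2 + (pi/128)^2
B^2 = 8.8524e-04 /cm^2

8.8524e-04


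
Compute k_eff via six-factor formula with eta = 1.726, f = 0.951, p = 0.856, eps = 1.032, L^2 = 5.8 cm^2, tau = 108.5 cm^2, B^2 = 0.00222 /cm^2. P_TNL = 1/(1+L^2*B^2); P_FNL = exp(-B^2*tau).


k_inf = eta*f*p*eps = 1.726*0.951*0.856*1.032 = 1.450023
P_TNL = 1/(1 + L^2*B^2) = 1/(1 + 5.8*0.00222) = 0.9872877
P_FNL = exp(-B^2*tau) = exp(-0.00222*108.5) = 0.7859438
k_eff = k_inf * P_TNL * P_FNL = 1.450023 * 0.9872877 * 0.7859438
k_eff = 1.1251

1.1251


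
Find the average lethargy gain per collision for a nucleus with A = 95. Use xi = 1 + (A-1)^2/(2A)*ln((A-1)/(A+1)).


xi = 1 + (A-1)^2/(2A) * ln((A-1)/(A+1))
xi = 1 + (95-1)^2/(2*95) * ln((95-1)/(95 +1))
xi = 0.020906

0.020906


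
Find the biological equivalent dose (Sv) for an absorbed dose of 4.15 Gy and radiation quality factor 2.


H = D * Q
H = 4.15 * 2
H = 8.3000 Sv

8.3000


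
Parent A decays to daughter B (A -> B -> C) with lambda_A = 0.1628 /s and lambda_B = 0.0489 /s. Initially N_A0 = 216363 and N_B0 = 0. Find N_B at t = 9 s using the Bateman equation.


N_B(t) = lambda_A * N_A0 / (lambda_B - lambda_A) * [exp(-lambda_A*t) - exp(-lambda_B*t)]
exp(-0.1628*9) = 0.2310318; exp(-0.0489*9) = 0.6439720
N_B = 0.1628 * 216363 / (0.0489 - 0.1628) * (0.2310318 - 0.6439720)
N_B = 127703

127703


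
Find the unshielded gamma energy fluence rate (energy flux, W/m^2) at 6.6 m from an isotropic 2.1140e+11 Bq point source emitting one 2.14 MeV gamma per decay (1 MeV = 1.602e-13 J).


psi = A * E * 1.602e-13 / (4*pi*r^2)
psi = 2.1140e+11 * 2.14 * 1.602e-13 / (4*pi*6.6^2)
psi = 1.3240e-04 W/m^2

1.3240e-04


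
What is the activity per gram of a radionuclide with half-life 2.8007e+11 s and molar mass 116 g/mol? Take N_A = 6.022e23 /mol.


lambda = ln(2) / t_half = ln(2) / 2.8007e+11 = 2.474907e-12 /s
SA = lambda * N_A / M
SA = 2.474907e-12 * 6.022e23 / 116
SA = 1.2848e+10 Bq/g

1.2848e+10


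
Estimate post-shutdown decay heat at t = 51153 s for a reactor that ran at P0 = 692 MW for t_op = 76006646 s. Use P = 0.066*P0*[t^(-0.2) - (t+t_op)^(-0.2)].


P/P0 = 0.066 * [t^(-0.2) - (t + t_op)^(-0.2)]
P/P0 = 0.066 * [51153^(-0.2) - (51153 + 76006646)^(-0.2)]
P/P0 = 0.066 * [0.1143473 - 0.02653208] = 0.005795805
P = 692 * 0.005795805 = 4.0107 MW

4.0107


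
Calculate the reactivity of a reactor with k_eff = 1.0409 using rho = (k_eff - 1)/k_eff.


rho = (k_eff - 1) / k_eff
rho = (1.0409 - 1) / 1.0409
rho = 0.039293

0.039293


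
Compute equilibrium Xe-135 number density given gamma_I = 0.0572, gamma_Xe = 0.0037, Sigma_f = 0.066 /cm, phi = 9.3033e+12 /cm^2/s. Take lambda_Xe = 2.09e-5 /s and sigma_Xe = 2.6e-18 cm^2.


Xe_eq = (gamma_I + gamma_Xe) * Sigma_f * phi / (lambda_Xe + sigma_Xe * phi)
Numerator = (0.0572 + 0.0037) * 0.066 * 9.3033e+12 = 3.739368e+10
Denominator = 2.09e-5 + 2.6e-18 * 9.3033e+12 = 4.508858e-05
Xe_eq = 3.739368e+10 / 4.508858e-05 = 8.2934e+14 /cm^3

8.2934e+14


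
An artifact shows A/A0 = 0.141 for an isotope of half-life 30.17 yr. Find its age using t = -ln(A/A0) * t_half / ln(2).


lambda = ln(2) / t_half = ln(2) / 30.17 = 0.02297472 /yr
t = -ln(A/A0) / lambda
t = -ln(0.141) / 0.02297472
t = 85.267 yr

85.267


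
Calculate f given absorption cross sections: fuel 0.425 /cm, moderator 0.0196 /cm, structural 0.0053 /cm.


f = Sigma_a_fuel / (Sigma_a_fuel + Sigma_a_mod + Sigma_a_other)
f = 0.425 / (0.425 + 0.0196 + 0.0053)
f = 0.94465

0.94465


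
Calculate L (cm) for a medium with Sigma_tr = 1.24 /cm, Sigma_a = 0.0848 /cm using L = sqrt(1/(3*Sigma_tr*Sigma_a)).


D = 1 / (3 * Sigma_tr) = 1 / (3 * 1.24) = 0.2688172 cm
L = sqrt(D / Sigma_a)
L = sqrt(0.2688172 / 0.0848)
L = 1.7805 cm

1.7805


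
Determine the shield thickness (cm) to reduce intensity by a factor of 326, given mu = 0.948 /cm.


x = ln(factor) / mu
x = ln(326) / 0.948
x = 6.1043 cm

6.1043


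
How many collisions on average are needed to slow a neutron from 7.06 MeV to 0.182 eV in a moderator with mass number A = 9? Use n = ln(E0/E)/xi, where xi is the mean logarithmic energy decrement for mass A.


xi = 1 + (A-1)^2/(2A)*ln((A-1)/(A+1)) = 0.2066007 (for A = 9)
n = ln(E0/E) / xi
n = ln(7.06e6 / 0.182) / 0.2066007
n = ln(3.879121e+07) / 0.2066007 = 84.577

84.577
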